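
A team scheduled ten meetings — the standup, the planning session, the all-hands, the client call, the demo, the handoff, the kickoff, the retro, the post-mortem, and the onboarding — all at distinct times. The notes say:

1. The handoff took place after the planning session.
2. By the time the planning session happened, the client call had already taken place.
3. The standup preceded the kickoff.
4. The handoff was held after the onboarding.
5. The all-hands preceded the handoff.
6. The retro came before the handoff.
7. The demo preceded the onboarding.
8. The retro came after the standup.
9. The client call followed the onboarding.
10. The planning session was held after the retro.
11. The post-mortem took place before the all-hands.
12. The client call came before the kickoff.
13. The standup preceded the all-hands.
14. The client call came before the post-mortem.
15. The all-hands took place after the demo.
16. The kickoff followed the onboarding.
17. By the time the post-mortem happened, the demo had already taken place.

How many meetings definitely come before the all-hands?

5

Directly stated before the all-hands: the demo, the post-mortem, and the standup.
The client call reaches the all-hands via the client call → the post-mortem → the all-hands.
The onboarding reaches the all-hands via the onboarding → the client call → the post-mortem → the all-hands.
That's the client call, the demo, the onboarding, the post-mortem, and the standup — 5 in all.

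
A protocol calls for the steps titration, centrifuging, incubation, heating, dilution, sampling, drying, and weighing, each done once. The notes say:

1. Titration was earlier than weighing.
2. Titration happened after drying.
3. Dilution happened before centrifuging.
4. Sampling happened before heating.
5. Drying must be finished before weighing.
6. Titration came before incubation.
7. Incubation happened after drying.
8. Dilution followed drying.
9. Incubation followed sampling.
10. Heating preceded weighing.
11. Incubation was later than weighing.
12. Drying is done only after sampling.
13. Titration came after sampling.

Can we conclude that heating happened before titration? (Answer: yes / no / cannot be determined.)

cannot be determined

No chain of stated constraints runs from heating to titration, and none runs from titration to heating either.
So the relative order of heating and titration is not fixed by the given facts.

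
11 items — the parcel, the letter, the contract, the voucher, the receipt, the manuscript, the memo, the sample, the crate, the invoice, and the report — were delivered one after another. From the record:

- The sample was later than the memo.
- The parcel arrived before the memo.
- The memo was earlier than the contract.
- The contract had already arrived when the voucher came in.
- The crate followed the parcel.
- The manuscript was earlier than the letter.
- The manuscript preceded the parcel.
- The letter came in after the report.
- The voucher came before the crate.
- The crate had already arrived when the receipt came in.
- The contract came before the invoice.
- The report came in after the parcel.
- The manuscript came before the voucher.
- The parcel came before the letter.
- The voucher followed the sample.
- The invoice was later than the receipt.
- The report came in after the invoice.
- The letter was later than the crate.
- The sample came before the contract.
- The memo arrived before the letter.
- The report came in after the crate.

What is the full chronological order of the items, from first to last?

The constraints fix every adjacent pair, so only one ordering works:
the manuscript → the parcel → the memo → the sample → the contract → the voucher → the crate → the receipt → the invoice → the report → the letter.

the manuscript, the parcel, the memo, the sample, the contract, the voucher, the crate, the receipt, the invoice, the report, the letter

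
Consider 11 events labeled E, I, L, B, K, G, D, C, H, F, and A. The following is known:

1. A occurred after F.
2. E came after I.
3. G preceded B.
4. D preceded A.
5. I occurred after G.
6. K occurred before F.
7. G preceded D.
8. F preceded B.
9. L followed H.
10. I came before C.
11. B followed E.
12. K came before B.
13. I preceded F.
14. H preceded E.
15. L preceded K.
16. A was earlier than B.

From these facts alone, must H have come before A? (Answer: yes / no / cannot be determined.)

yes

Chain the constraints: H → L → K → F → A. Each link is directly stated, so H comes before A.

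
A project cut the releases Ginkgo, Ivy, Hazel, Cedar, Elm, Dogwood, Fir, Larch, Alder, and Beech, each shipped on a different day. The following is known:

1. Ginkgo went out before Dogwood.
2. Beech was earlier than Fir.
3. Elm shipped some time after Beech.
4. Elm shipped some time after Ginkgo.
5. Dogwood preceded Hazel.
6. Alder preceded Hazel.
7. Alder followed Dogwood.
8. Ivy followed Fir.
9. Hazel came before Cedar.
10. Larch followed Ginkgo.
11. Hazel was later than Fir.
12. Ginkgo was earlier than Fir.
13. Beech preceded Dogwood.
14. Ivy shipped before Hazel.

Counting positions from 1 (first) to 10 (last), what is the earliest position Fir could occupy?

Beech and Ginkgo must both come before Fir — 2 forced predecessors.
Nothing else is forced ahead of Fir, so its earliest slot is position 2 + 1 = 3.

3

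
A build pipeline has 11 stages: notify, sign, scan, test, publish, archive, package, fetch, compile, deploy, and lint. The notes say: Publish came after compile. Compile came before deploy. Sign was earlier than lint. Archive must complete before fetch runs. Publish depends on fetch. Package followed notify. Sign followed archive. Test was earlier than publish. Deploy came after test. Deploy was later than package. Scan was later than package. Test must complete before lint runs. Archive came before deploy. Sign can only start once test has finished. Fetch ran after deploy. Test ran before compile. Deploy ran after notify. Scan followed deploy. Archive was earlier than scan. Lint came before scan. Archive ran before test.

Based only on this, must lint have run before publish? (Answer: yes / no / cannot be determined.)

cannot be determined

No chain of stated constraints runs from lint to publish, and none runs from publish to lint either.
So the relative order of lint and publish is not fixed by the given facts.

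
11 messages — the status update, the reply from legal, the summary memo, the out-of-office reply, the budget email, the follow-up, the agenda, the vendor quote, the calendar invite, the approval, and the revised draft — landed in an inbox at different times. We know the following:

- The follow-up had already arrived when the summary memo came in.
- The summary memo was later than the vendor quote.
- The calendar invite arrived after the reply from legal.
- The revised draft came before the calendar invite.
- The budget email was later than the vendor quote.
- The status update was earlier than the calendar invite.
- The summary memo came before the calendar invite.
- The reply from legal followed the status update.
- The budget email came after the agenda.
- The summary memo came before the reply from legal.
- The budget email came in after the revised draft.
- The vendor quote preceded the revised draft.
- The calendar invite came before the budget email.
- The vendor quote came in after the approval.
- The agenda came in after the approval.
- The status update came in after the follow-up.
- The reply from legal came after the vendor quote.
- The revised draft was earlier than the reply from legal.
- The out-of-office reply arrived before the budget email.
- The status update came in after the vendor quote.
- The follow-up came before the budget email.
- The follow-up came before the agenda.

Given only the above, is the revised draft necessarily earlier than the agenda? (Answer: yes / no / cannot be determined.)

cannot be determined

No chain of stated constraints runs from the revised draft to the agenda, and none runs from the agenda to the revised draft either.
So the relative order of the revised draft and the agenda is not fixed by the given facts.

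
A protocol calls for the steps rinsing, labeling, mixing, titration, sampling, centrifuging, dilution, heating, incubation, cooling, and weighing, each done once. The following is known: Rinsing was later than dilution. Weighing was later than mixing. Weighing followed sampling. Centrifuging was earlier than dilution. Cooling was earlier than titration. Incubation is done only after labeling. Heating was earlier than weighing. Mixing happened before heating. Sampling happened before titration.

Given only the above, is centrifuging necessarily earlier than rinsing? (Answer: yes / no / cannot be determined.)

Chain the constraints: centrifuging → dilution → rinsing. Each link is directly stated, so centrifuging comes before rinsing.

yes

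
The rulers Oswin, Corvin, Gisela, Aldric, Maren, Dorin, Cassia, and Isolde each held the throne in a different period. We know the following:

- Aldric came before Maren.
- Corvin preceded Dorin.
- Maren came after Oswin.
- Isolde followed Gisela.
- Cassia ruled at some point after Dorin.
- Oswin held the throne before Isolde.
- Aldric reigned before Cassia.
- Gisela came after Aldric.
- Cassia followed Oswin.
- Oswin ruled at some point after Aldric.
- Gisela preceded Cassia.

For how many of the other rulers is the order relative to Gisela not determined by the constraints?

4

Forced before Gisela: Aldric; forced after Gisela: Cassia and Isolde.
That leaves Corvin, Dorin, Maren, and Oswin with no forced order relative to Gisela — 4.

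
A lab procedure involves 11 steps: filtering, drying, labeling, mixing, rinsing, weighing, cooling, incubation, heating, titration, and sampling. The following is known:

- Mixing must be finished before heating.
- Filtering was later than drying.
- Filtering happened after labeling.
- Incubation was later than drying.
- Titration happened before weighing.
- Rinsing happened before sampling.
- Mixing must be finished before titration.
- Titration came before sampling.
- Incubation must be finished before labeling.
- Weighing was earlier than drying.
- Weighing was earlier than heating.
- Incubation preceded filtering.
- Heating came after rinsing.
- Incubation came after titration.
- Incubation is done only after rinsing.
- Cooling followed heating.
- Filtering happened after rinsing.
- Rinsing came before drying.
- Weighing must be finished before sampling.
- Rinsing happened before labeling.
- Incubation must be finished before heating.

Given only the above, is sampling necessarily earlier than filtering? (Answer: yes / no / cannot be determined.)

cannot be determined

No chain of stated constraints runs from sampling to filtering, and none runs from filtering to sampling either.
So the relative order of sampling and filtering is not fixed by the given facts.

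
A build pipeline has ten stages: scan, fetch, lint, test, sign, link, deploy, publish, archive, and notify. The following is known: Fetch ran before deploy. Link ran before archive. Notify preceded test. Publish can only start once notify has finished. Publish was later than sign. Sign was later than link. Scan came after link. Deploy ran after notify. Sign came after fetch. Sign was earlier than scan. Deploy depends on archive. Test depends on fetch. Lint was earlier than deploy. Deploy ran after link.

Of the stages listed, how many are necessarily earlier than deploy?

Directly stated before deploy: archive, fetch, link, lint, and notify.
That's archive, fetch, link, lint, and notify — 5 in all.

5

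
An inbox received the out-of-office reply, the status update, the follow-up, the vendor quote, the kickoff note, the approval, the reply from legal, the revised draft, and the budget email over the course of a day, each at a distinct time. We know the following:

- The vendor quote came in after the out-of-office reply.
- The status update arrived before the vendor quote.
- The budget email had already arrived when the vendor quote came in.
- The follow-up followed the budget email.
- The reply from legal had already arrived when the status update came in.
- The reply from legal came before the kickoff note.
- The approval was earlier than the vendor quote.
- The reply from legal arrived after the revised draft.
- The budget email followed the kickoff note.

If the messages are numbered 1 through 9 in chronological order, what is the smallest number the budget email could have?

4

The kickoff note, the reply from legal, and the revised draft must all come before the budget email — 3 forced predecessors.
Nothing else is forced ahead of the budget email, so its earliest slot is position 3 + 1 = 4.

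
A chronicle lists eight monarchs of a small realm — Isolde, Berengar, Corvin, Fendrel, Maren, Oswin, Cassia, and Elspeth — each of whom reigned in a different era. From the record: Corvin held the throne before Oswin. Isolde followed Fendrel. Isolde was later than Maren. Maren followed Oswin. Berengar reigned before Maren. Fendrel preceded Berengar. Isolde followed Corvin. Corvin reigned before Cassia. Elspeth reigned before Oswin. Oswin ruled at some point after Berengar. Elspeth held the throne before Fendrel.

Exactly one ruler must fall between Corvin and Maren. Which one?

Tracing the constraints gives Corvin → Oswin → Maren, so Oswin sits after Corvin and before Maren.
No other ruler is forced both after Corvin and before Maren.

Oswin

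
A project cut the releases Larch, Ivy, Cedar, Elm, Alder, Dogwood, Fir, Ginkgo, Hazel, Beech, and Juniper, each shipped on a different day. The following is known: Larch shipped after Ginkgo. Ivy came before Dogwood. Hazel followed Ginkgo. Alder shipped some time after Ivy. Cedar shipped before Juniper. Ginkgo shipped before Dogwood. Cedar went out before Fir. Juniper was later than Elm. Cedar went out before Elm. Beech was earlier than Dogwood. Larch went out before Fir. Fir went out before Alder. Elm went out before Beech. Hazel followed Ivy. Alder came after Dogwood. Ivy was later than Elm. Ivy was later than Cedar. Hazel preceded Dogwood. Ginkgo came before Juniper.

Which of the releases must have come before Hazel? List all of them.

Directly stated before Hazel: Ginkgo and Ivy.
Cedar reaches Hazel via Cedar → Ivy → Hazel.
Elm reaches Hazel via Elm → Ivy → Hazel.

Cedar, Elm, Ginkgo, Ivy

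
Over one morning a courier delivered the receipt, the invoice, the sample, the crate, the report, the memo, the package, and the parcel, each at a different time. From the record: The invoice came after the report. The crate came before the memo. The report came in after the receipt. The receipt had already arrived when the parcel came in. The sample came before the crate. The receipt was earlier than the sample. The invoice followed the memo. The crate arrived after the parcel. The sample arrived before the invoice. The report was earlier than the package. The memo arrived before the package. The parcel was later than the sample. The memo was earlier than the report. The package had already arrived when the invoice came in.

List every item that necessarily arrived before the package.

Directly stated before the package: the memo and the report.
The crate reaches the package via the crate → the memo → the package.
The parcel reaches the package via the parcel → the crate → the memo → the package.
The receipt reaches the package via the receipt → the report → the package.
Likewise the sample reaches the package by chaining the stated constraints.
No chain forces the invoice ahead of the package.

the crate, the memo, the parcel, the receipt, the report, the sample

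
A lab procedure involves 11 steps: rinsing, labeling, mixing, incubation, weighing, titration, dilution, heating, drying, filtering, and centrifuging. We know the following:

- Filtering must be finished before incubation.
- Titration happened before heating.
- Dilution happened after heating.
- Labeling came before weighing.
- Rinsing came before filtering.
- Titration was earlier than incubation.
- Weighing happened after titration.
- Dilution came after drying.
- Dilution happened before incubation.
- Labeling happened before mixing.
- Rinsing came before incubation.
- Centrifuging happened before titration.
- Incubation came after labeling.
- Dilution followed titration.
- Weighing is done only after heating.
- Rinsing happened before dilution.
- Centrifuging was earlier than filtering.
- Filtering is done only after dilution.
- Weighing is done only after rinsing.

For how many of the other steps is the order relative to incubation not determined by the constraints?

Forced before incubation: centrifuging, dilution, drying, filtering, heating, labeling, rinsing, and titration.
That leaves mixing and weighing with no forced order relative to incubation — 2.

2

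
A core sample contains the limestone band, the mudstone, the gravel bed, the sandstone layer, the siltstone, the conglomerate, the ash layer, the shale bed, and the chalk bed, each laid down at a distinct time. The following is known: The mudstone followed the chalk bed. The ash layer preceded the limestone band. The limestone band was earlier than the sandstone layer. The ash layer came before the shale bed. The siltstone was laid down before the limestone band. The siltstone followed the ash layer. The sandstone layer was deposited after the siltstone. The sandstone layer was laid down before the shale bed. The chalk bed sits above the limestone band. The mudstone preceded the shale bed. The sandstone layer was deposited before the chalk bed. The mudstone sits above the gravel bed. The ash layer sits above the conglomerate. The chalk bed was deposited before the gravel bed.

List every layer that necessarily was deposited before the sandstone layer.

the ash layer, the conglomerate, the limestone band, the siltstone

Directly stated before the sandstone layer: the limestone band and the siltstone.
The ash layer reaches the sandstone layer via the ash layer → the siltstone → the sandstone layer.
The conglomerate reaches the sandstone layer via the conglomerate → the ash layer → the siltstone → the sandstone layer.
No chain forces the mudstone (or any of the others) ahead of the sandstone layer.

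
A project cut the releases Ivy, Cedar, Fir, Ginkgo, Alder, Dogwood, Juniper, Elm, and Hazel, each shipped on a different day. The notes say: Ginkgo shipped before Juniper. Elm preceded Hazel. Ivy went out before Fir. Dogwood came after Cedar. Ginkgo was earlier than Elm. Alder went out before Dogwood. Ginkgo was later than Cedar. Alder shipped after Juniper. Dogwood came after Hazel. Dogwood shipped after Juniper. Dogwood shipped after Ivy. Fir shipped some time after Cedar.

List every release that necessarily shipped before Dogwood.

Alder, Cedar, Elm, Ginkgo, Hazel, Ivy, Juniper

Directly stated before Dogwood: Alder, Cedar, Hazel, Ivy, and Juniper.
Elm reaches Dogwood via Elm → Hazel → Dogwood.
Ginkgo reaches Dogwood via Ginkgo → Juniper → Dogwood.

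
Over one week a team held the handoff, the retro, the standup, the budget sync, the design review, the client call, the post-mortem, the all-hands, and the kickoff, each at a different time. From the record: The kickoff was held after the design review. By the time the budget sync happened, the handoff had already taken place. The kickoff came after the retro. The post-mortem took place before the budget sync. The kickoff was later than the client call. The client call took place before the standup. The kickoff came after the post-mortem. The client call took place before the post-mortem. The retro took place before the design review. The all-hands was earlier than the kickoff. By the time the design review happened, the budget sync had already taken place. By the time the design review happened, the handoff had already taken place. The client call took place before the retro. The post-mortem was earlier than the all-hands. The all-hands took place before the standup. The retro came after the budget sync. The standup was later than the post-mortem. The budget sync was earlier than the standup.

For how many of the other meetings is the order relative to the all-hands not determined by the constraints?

Forced before the all-hands: the client call and the post-mortem; forced after the all-hands: the kickoff and the standup.
That leaves the budget sync, the design review, the handoff, and the retro with no forced order relative to the all-hands — 4.

4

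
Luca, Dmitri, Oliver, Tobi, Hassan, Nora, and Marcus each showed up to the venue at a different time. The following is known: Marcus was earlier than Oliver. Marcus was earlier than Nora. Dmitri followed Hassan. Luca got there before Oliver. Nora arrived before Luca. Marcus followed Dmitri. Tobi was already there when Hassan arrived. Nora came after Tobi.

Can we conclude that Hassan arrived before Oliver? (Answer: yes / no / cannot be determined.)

Chain the constraints: Hassan → Dmitri → Marcus → Oliver. Each link is directly stated, so Hassan comes before Oliver.

yes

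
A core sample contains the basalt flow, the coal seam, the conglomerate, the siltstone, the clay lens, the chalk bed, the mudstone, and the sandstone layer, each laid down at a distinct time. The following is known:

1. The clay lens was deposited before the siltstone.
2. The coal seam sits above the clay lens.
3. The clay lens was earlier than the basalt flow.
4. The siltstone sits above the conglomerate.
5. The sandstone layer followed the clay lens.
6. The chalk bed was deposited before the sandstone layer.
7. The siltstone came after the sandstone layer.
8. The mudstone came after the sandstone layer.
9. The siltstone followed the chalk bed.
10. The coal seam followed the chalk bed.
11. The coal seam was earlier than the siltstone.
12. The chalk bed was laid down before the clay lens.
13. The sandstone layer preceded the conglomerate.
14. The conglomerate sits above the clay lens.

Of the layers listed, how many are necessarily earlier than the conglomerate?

Directly stated before the conglomerate: the clay lens and the sandstone layer.
The chalk bed reaches the conglomerate via the chalk bed → the sandstone layer → the conglomerate.
That's the chalk bed, the clay lens, and the sandstone layer — 3 in all.

3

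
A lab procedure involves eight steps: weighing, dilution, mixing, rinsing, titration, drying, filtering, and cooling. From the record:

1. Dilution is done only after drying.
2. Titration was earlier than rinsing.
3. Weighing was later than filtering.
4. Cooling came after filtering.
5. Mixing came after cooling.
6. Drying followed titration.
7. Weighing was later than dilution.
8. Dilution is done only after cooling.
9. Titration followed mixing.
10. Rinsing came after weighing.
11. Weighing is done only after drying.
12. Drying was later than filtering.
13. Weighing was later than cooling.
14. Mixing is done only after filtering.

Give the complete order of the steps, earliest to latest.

The constraints fix every adjacent pair, so only one ordering works:
filtering → cooling → mixing → titration → drying → dilution → weighing → rinsing.

filtering, cooling, mixing, titration, drying, dilution, weighing, rinsing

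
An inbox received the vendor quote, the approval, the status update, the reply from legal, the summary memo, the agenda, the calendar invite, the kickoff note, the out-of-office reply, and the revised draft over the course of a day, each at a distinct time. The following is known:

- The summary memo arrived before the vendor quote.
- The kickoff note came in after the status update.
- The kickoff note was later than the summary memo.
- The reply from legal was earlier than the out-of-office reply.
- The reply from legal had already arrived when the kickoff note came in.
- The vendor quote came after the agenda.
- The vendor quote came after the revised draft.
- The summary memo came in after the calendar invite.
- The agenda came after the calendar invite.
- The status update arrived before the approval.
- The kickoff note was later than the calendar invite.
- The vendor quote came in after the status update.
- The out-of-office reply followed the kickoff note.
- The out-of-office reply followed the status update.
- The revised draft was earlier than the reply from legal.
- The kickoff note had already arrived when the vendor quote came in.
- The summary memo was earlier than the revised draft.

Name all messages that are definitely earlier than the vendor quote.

the agenda, the calendar invite, the kickoff note, the reply from legal, the revised draft, the status update, the summary memo

Directly stated before the vendor quote: the agenda, the kickoff note, the revised draft, the status update, and the summary memo.
The calendar invite reaches the vendor quote via the calendar invite → the kickoff note → the vendor quote.
The reply from legal reaches the vendor quote via the reply from legal → the kickoff note → the vendor quote.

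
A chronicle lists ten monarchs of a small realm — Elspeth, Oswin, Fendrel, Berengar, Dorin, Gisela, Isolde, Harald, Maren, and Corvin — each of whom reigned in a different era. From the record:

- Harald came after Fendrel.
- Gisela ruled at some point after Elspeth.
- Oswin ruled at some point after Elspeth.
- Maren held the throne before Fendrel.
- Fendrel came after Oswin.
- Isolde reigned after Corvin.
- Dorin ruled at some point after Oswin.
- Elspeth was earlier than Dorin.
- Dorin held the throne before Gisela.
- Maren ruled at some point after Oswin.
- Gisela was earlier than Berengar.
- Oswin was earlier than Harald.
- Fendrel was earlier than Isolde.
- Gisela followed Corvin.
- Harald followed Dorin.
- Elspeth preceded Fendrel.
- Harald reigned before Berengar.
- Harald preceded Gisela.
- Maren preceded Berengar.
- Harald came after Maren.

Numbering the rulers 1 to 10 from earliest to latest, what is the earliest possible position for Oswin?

Elspeth must come before Oswin — 1 forced predecessor.
Nothing else is forced ahead of Oswin, so their earliest slot is position 1 + 1 = 2.

2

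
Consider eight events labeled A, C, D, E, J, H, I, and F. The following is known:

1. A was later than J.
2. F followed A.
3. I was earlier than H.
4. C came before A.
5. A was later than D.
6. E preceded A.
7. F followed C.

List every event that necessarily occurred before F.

Directly stated before F: A and C.
D reaches F via D → A → F.
E reaches F via E → A → F.
J reaches F via J → A → F.
No chain forces H (or any of the others) ahead of F.

A, C, D, E, J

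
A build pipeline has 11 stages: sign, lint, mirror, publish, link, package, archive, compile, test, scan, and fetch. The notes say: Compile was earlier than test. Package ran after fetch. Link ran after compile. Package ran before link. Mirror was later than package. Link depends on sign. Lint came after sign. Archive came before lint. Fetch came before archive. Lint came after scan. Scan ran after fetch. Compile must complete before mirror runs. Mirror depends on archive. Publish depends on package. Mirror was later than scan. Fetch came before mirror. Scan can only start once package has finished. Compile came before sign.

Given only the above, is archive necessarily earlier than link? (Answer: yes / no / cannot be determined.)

No chain of stated constraints runs from archive to link, and none runs from link to archive either.
So the relative order of archive and link is not fixed by the given facts.

cannot be determined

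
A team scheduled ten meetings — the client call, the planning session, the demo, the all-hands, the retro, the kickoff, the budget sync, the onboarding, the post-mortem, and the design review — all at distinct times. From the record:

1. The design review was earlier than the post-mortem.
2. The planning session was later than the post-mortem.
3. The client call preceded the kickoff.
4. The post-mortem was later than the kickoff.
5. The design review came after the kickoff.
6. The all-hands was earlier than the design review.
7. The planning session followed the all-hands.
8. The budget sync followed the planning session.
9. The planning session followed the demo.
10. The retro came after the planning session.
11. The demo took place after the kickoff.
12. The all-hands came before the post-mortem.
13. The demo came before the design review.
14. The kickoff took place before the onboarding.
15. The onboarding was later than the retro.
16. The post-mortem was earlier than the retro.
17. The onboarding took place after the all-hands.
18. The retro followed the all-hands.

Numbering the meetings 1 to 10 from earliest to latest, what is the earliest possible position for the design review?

5

The all-hands, the client call, the demo, and the kickoff must all come before the design review — 4 forced predecessors.
Nothing else is forced ahead of the design review, so its earliest slot is position 4 + 1 = 5.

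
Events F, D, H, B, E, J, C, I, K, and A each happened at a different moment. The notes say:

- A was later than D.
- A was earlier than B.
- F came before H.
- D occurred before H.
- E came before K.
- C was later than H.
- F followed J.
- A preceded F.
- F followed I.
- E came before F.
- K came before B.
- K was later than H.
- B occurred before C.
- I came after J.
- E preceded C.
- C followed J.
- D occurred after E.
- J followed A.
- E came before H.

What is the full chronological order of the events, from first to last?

E, D, A, J, I, F, H, K, B, C

The constraints fix every adjacent pair, so only one ordering works:
E → D → A → J → I → F → H → K → B → C.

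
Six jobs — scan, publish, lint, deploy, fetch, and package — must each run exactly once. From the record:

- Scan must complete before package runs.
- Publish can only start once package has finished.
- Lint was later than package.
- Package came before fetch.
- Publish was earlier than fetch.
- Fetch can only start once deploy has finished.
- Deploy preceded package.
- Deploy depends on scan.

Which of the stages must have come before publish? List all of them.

Directly stated before publish: package.
Deploy reaches publish via deploy → package → publish.
Scan reaches publish via scan → package → publish.
No chain forces fetch (or any of the others) ahead of publish.

deploy, package, scan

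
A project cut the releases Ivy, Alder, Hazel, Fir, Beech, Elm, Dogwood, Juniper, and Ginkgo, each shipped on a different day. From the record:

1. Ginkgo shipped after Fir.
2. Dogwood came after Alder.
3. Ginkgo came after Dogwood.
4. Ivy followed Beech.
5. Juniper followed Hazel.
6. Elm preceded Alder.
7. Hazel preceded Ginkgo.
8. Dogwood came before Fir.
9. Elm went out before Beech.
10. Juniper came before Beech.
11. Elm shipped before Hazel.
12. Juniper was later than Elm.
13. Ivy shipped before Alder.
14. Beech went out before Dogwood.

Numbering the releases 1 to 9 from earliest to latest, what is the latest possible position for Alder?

6

Alder must come before Dogwood, Fir, and Ginkgo — 3 releases forced after it.
Everything else can be placed before Alder in some valid order, so Alder can sit as late as position 9 − 3 = 6.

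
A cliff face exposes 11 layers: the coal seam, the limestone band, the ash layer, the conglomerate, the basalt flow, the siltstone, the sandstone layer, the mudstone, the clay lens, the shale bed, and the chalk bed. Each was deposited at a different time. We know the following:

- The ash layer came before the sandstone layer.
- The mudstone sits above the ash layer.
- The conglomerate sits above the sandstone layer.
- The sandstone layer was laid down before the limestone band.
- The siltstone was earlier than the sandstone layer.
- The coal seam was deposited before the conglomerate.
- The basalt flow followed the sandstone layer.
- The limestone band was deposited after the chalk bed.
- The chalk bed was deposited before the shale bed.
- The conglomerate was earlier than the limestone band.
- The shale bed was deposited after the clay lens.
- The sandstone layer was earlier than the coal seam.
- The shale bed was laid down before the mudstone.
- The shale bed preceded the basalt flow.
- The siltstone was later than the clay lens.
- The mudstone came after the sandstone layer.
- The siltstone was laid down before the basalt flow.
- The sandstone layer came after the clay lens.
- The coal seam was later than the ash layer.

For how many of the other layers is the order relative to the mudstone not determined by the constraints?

4

Forced before the mudstone: the ash layer, the chalk bed, the clay lens, the sandstone layer, the shale bed, and the siltstone.
That leaves the basalt flow, the coal seam, the conglomerate, and the limestone band with no forced order relative to the mudstone — 4.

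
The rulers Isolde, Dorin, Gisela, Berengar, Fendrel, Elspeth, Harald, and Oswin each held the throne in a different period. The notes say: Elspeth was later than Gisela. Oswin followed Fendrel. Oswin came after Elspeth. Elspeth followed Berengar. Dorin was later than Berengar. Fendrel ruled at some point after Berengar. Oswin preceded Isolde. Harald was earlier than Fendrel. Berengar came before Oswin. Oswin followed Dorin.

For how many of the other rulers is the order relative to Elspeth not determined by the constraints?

3

Forced before Elspeth: Berengar and Gisela; forced after Elspeth: Isolde and Oswin.
That leaves Dorin, Fendrel, and Harald with no forced order relative to Elspeth — 3.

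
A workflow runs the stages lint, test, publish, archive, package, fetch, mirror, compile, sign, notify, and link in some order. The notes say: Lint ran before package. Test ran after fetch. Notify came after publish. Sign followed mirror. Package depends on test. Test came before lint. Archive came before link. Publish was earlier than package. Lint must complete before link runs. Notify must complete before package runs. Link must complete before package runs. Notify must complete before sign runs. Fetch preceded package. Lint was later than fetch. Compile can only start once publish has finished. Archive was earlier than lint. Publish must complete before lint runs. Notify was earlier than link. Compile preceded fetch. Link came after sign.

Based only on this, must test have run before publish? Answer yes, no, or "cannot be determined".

Tracing the constraints gives publish → compile → fetch → test, so publish must come before test.
That means test cannot be before publish.

no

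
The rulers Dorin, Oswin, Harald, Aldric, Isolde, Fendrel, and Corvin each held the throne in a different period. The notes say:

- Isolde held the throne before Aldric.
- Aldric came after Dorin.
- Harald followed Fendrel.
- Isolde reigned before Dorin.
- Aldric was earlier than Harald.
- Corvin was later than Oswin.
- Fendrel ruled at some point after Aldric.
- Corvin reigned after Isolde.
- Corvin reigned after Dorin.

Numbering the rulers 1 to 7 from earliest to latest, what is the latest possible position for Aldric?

5

Aldric must come before Fendrel and Harald — 2 rulers forced after them.
Everything else can be placed before Aldric in some valid order, so Aldric can sit as late as position 7 − 2 = 5.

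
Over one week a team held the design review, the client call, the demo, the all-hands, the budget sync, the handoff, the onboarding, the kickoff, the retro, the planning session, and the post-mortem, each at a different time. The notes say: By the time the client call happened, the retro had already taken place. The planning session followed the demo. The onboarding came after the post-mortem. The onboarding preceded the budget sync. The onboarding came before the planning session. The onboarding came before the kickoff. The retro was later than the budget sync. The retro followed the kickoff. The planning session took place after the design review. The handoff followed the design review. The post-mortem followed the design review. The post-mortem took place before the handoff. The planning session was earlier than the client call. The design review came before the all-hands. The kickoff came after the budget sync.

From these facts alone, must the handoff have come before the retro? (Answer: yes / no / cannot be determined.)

cannot be determined

No chain of stated constraints runs from the handoff to the retro, and none runs from the retro to the handoff either.
So the relative order of the handoff and the retro is not fixed by the given facts.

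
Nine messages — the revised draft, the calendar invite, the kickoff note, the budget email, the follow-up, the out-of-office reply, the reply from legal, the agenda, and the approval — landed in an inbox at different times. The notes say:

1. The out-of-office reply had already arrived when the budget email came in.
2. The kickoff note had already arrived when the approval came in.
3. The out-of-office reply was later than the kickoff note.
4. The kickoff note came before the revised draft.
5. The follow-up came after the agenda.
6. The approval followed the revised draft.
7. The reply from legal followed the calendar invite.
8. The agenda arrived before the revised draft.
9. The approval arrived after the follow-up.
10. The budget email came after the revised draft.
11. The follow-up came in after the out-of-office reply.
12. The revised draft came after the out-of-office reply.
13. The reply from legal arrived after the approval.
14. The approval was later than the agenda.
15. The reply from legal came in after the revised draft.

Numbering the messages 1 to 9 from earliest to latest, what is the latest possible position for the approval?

8

The approval must come before the reply from legal — 1 message forced after it.
Everything else can be placed before the approval in some valid order, so the approval can sit as late as position 9 − 1 = 8.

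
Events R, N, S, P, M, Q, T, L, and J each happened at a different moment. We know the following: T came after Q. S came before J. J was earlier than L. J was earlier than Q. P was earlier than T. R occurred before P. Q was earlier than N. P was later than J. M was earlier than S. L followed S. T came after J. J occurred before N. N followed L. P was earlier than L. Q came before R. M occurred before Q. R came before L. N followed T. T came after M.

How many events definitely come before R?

4

Directly stated before R: Q.
J reaches R via J → Q → R.
M reaches R via M → Q → R.
S reaches R via S → J → Q → R.
No chain forces T (or any of the others) ahead of R.
That's J, M, Q, and S — 4 in all.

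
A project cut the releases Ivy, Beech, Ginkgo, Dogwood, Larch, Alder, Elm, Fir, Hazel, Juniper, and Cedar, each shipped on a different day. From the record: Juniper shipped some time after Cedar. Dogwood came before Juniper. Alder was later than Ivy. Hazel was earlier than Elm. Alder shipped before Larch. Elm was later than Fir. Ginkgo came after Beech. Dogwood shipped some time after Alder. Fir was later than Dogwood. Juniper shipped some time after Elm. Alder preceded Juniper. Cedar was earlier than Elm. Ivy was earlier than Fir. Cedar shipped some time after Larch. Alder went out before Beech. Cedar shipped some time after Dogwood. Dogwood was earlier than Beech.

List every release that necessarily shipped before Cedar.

Alder, Dogwood, Ivy, Larch

Directly stated before Cedar: Dogwood and Larch.
Alder reaches Cedar via Alder → Dogwood → Cedar.
Ivy reaches Cedar via Ivy → Alder → Dogwood → Cedar.
No chain forces Juniper (or any of the others) ahead of Cedar.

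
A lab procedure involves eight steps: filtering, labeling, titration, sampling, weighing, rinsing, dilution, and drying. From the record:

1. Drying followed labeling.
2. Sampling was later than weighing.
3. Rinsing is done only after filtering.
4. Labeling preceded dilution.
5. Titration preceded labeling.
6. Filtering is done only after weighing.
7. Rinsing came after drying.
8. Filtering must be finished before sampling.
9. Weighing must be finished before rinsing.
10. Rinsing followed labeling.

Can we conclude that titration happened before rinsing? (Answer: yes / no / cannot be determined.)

Chain the constraints: titration → labeling → rinsing. Each link is directly stated, so titration comes before rinsing.

yes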